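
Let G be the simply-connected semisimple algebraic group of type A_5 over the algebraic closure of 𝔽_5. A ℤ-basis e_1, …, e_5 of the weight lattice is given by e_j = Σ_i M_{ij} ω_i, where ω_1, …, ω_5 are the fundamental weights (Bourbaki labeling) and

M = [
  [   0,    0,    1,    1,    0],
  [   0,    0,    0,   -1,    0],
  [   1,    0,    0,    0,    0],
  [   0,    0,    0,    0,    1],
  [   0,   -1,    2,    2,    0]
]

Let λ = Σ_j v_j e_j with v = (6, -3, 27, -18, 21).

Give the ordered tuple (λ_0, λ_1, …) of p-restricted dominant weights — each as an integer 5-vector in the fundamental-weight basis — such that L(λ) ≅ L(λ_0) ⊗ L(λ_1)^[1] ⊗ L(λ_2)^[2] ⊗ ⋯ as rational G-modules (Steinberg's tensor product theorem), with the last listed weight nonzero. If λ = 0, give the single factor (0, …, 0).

Change of basis e → ω: c = M·v where v = (6, -3, 27, -18, 21):
  c_1 = (0)·(6) + (0)·(-3) + (1)·(27) + (1)·(-18) + (0)·(21) = 9
  c_2 = (0)·(6) + (0)·(-3) + (0)·(27) + (-1)·(-18) + (0)·(21) = 18
  c_3 = (1)·(6) + (0)·(-3) + (0)·(27) + (0)·(-18) + (0)·(21) = 6
  c_4 = (0)·(6) + (0)·(-3) + (0)·(27) + (0)·(-18) + (1)·(21) = 21
  c_5 = (0)·(6) + (-1)·(-3) + (2)·(27) + (2)·(-18) + (0)·(21) = 21
p = 5; digits c_i = Σ_j d_{ij}·5^j, 0 ≤ d_{ij} < 5:
  c_1 = 9 = 4·5^0 + 1·5^1
  c_2 = 18 = 3·5^0 + 3·5^1
  c_3 = 6 = 1·5^0 + 1·5^1
  c_4 = 21 = 1·5^0 + 4·5^1
  c_5 = 21 = 1·5^0 + 4·5^1
Factor λ_0 = (4, 3, 1, 1, 1)
Factor λ_1 = (1, 3, 1, 4, 4)

((4, 3, 1, 1, 1), (1, 3, 1, 4, 4))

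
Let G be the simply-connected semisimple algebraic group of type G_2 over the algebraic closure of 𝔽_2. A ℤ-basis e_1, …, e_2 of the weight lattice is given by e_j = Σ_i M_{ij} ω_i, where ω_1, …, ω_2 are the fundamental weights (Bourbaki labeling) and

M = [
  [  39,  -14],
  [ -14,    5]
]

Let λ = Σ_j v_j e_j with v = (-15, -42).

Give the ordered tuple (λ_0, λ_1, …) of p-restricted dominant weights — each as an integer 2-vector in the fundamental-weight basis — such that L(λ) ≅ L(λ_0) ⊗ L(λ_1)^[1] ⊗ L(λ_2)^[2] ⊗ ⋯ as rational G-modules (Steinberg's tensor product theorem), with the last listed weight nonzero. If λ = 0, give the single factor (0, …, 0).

((1, 0), (1, 0))

Converting to the ω-basis (c_i = row i of M dotted with v = (-15, -42)):
  c_1 = (39)·(-15) + (-14)·(-42) = 3
  c_2 = (-14)·(-15) + (5)·(-42) = 0
p = 2; digits c_i = Σ_j d_{ij}·2^j, 0 ≤ d_{ij} < 2:
  c_1 = 3 = 1·2^0 + 1·2^1
  c_2 = 0
λ_0 = (1, 0)
λ_1 = (1, 0)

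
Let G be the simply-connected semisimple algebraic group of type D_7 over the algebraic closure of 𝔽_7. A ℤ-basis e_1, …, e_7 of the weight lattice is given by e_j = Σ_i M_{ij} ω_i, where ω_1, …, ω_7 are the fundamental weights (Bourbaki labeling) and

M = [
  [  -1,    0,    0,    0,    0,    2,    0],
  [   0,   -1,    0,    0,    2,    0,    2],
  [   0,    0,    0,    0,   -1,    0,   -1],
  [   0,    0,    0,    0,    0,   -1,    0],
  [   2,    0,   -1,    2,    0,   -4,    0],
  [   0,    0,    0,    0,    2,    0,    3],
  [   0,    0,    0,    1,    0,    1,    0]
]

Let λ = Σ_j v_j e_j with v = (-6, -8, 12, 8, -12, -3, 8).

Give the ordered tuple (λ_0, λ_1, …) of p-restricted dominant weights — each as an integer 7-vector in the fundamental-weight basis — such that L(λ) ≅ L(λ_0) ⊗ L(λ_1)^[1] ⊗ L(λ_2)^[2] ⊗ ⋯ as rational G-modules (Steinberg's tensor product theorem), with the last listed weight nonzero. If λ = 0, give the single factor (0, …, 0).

Converting to the ω-basis (c_i = row i of M dotted with v = (-6, -8, 12, 8, -12, -3, 8)):
  c_1 = (-1)·(-6) + (0)·(-8) + (0)·(12) + (0)·(8) + (0)·(-12) + (2)·(-3) + (0)·(8) = 0
  c_2 = (0)·(-6) + (-1)·(-8) + (0)·(12) + (0)·(8) + (2)·(-12) + (0)·(-3) + (2)·(8) = 0
  c_3 = (0)·(-6) + (0)·(-8) + (0)·(12) + (0)·(8) + (-1)·(-12) + (0)·(-3) + (-1)·(8) = 4
  c_4 = (0)·(-6) + (0)·(-8) + (0)·(12) + (0)·(8) + (0)·(-12) + (-1)·(-3) + (0)·(8) = 3
  c_5 = (2)·(-6) + (0)·(-8) + (-1)·(12) + (2)·(8) + (0)·(-12) + (-4)·(-3) + (0)·(8) = 4
  c_6 = (0)·(-6) + (0)·(-8) + (0)·(12) + (0)·(8) + (2)·(-12) + (0)·(-3) + (3)·(8) = 0
  c_7 = (0)·(-6) + (0)·(-8) + (0)·(12) + (1)·(8) + (0)·(-12) + (1)·(-3) + (0)·(8) = 5
Writing each c_i in base p = 7:
  c_1 = 0
  c_2 = 0
  c_3 = 4 = 4·7^0
  c_4 = 3 = 3·7^0
  c_5 = 4 = 4·7^0
  c_6 = 0
  c_7 = 5 = 5·7^0
Factor λ_0 = (0, 0, 4, 3, 4, 0, 5)

((0, 0, 4, 3, 4, 0, 5),)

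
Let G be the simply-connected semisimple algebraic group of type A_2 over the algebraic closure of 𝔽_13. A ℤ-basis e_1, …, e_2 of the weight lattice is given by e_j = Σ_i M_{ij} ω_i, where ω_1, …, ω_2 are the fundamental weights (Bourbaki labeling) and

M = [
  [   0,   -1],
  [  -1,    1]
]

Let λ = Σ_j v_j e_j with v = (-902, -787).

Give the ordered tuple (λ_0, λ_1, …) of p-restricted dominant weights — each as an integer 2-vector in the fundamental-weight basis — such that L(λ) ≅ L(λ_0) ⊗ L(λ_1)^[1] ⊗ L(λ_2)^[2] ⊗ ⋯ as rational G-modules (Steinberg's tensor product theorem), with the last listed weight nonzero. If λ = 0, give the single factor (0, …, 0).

Converting to the ω-basis (c_i = row i of M dotted with v = (-902, -787)):
  c_1 = 0*-902 + -1*-787 = 787
  c_2 = -1*-902 + 1*-787 = 115
Writing each c_i in base p = 13:
  c_1 = 787 = 7·13^0 + 8·13^1 + 4·13^2
  c_2 = 115 = 11·13^0 + 8·13^1
p-restricted factor λ_0 = (7, 11)
p-restricted factor λ_1 = (8, 8)
p-restricted factor λ_2 = (4, 0)

((7, 11), (8, 8), (4, 0))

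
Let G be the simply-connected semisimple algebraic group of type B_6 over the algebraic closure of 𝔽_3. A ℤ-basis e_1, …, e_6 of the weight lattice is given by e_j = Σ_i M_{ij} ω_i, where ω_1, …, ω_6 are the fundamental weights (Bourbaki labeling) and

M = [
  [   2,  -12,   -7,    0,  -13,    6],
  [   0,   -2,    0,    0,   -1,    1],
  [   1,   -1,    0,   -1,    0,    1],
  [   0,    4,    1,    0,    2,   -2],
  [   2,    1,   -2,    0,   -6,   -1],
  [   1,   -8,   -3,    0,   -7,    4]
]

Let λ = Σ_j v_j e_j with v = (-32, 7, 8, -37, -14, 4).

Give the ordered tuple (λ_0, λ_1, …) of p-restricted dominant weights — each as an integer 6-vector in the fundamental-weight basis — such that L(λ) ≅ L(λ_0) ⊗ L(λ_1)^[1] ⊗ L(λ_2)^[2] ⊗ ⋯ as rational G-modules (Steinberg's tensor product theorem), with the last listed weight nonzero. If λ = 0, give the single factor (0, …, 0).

((2, 1, 2, 0, 1, 2), (0, 1, 0, 0, 2, 0))

Compute c_i = Σ_j M_{ij} v_j with v = (-32, 7, 8, -37, -14, 4):
  c_1 = (2)·(-32) + (-12)·(7) + (-7)·(8) + (0)·(-37) + (-13)·(-14) + (6)·(4) = 2
  c_2 = (0)·(-32) + (-2)·(7) + (0)·(8) + (0)·(-37) + (-1)·(-14) + (1)·(4) = 4
  c_3 = (1)·(-32) + (-1)·(7) + (0)·(8) + (-1)·(-37) + (0)·(-14) + (1)·(4) = 2
  c_4 = (0)·(-32) + (4)·(7) + (1)·(8) + (0)·(-37) + (2)·(-14) + (-2)·(4) = 0
  c_5 = (2)·(-32) + (1)·(7) + (-2)·(8) + (0)·(-37) + (-6)·(-14) + (-1)·(4) = 7
  c_6 = (1)·(-32) + (-8)·(7) + (-3)·(8) + (0)·(-37) + (-7)·(-14) + (4)·(4) = 2
Expand coordinatewise in base 3:
  c_1 = 2 = 2·3^0
  c_2 = 4 = 1·3^0 + 1·3^1
  c_3 = 2 = 2·3^0
  c_4 = 0
  c_5 = 7 = 1·3^0 + 2·3^1
  c_6 = 2 = 2·3^0
p-restricted factor λ_0 = (2, 1, 2, 0, 1, 2)
p-restricted factor λ_1 = (0, 1, 0, 0, 2, 0)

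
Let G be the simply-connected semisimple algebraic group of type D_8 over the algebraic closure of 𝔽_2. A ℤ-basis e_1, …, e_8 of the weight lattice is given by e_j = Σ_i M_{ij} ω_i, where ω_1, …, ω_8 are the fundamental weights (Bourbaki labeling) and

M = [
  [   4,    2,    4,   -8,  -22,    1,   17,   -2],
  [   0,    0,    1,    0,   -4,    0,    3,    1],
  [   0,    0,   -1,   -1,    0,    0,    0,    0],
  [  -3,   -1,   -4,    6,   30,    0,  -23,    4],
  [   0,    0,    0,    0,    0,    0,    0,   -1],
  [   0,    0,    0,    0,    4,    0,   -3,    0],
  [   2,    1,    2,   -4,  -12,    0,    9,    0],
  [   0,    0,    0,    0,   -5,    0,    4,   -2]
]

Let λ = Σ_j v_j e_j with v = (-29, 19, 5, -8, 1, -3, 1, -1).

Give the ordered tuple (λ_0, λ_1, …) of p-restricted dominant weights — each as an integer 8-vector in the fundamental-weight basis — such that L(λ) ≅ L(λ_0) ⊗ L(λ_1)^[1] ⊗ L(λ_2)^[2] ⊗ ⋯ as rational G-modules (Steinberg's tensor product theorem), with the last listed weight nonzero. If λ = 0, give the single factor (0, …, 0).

((0, 1, 1, 1, 1, 1, 0, 1), (0, 1, 1, 1, 0, 0, 0, 0))

Change of basis e → ω: c = M·v where v = (-29, 19, 5, -8, 1, -3, 1, -1):
  c_1 = 4*-29 + 2*19 + 4*5 + -8*-8 + -22*1 + 1*-3 + 17*1 + -2*-1 = 0
  c_2 = 0*-29 + 0*19 + 1*5 + 0*-8 + -4*1 + 0*-3 + 3*1 + 1*-1 = 3
  c_3 = 0*-29 + 0*19 + -1*5 + -1*-8 + 0*1 + 0*-3 + 0*1 + 0*-1 = 3
  c_4 = -3*-29 + -1*19 + -4*5 + 6*-8 + 30*1 + 0*-3 + -23*1 + 4*-1 = 3
  c_5 = 0*-29 + 0*19 + 0*5 + 0*-8 + 0*1 + 0*-3 + 0*1 + -1*-1 = 1
  c_6 = 0*-29 + 0*19 + 0*5 + 0*-8 + 4*1 + 0*-3 + -3*1 + 0*-1 = 1
  c_7 = 2*-29 + 1*19 + 2*5 + -4*-8 + -12*1 + 0*-3 + 9*1 + 0*-1 = 0
  c_8 = 0*-29 + 0*19 + 0*5 + 0*-8 + -5*1 + 0*-3 + 4*1 + -2*-1 = 1
Expand coordinatewise in base 2:
  c_1 = 0
  c_2 = 3 = 1·2^0 + 1·2^1
  c_3 = 3 = 1·2^0 + 1·2^1
  c_4 = 3 = 1·2^0 + 1·2^1
  c_5 = 1 = 1·2^0
  c_6 = 1 = 1·2^0
  c_7 = 0
  c_8 = 1 = 1·2^0
p-restricted factor λ_0 = (0, 1, 1, 1, 1, 1, 0, 1)
p-restricted factor λ_1 = (0, 1, 1, 1, 0, 0, 0, 0)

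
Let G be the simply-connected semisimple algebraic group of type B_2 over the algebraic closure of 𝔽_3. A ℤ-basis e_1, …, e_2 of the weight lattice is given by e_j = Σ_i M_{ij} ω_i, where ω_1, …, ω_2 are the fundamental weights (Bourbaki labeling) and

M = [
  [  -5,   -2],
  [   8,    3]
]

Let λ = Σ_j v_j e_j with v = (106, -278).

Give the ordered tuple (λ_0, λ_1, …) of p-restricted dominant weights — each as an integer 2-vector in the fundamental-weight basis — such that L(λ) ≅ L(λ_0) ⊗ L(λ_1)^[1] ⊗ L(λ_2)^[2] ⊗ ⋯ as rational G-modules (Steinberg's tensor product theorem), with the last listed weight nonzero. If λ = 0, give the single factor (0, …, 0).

Change of basis e → ω: c = M·v where v = (106, -278):
  c_1 = (-5)·(106) + (-2)·(-278) = 26
  c_2 = 8·106 + (3)·(-278) = 14
Base-3 expansion of each c_i:
  c_1 = 26 = 2·3^0 + 2·3^1 + 2·3^2
  c_2 = 14 = 2·3^0 + 1·3^1 + 1·3^2
p-restricted factor λ_0 = (2, 2)
p-restricted factor λ_1 = (2, 1)
p-restricted factor λ_2 = (2, 1)

((2, 2), (2, 1), (2, 1))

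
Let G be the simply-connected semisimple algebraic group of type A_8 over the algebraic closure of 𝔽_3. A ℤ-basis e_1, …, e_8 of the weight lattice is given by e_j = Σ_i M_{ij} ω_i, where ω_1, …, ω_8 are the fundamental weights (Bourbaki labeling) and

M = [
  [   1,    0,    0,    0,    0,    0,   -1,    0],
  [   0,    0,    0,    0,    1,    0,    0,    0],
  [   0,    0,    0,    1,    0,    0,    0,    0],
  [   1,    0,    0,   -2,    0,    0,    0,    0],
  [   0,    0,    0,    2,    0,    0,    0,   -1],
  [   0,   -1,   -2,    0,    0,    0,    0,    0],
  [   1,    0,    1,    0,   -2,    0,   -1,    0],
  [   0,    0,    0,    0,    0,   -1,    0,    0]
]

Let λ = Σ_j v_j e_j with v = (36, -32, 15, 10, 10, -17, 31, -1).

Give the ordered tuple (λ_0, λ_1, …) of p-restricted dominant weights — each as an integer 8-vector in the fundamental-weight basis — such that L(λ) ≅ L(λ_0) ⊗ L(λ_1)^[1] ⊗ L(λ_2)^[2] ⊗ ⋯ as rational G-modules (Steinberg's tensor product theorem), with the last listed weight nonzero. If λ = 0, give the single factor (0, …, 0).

Change of basis e → ω: c = M·v where v = (36, -32, 15, 10, 10, -17, 31, -1):
  c_1 = 1*36 + 0*-32 + 0*15 + 0*10 + 0*10 + 0*-17 + -1*31 + 0*-1 = 5
  c_2 = 0*36 + 0*-32 + 0*15 + 0*10 + 1*10 + 0*-17 + 0*31 + 0*-1 = 10
  c_3 = 0*36 + 0*-32 + 0*15 + 1*10 + 0*10 + 0*-17 + 0*31 + 0*-1 = 10
  c_4 = 1*36 + 0*-32 + 0*15 + -2*10 + 0*10 + 0*-17 + 0*31 + 0*-1 = 16
  c_5 = 0*36 + 0*-32 + 0*15 + 2*10 + 0*10 + 0*-17 + 0*31 + -1*-1 = 21
  c_6 = 0*36 + -1*-32 + -2*15 + 0*10 + 0*10 + 0*-17 + 0*31 + 0*-1 = 2
  c_7 = 1*36 + 0*-32 + 1*15 + 0*10 + -2*10 + 0*-17 + -1*31 + 0*-1 = 0
  c_8 = 0*36 + 0*-32 + 0*15 + 0*10 + 0*10 + -1*-17 + 0*31 + 0*-1 = 17
Expand coordinatewise in base 3:
  c_1 = 5 = 2·3^0 + 1·3^1
  c_2 = 10 = 1·3^0 + 0·3^1 + 1·3^2
  c_3 = 10 = 1·3^0 + 0·3^1 + 1·3^2
  c_4 = 16 = 1·3^0 + 2·3^1 + 1·3^2
  c_5 = 21 = 0·3^0 + 1·3^1 + 2·3^2
  c_6 = 2 = 2·3^0
  c_7 = 0
  c_8 = 17 = 2·3^0 + 2·3^1 + 1·3^2
λ_0 = (2, 1, 1, 1, 0, 2, 0, 2)
λ_1 = (1, 0, 0, 2, 1, 0, 0, 2)
λ_2 = (0, 1, 1, 1, 2, 0, 0, 1)

((2, 1, 1, 1, 0, 2, 0, 2), (1, 0, 0, 2, 1, 0, 0, 2), (0, 1, 1, 1, 2, 0, 0, 1))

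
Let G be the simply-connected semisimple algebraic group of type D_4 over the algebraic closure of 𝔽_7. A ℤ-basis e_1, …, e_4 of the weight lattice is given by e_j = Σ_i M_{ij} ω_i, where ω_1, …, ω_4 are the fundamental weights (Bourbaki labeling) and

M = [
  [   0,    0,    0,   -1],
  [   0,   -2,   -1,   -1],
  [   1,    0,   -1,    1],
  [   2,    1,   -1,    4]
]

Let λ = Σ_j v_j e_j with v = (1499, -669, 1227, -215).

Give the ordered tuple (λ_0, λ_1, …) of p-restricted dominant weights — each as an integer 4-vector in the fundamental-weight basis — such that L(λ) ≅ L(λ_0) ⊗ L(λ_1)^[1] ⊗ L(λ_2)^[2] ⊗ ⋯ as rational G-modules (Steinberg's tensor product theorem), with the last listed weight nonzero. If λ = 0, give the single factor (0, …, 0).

((5, 4, 1, 4), (2, 4, 1, 6), (4, 6, 1, 4))

ω-coordinates c = M·v, v = (1499, -669, 1227, -215):
  c_1 = 0·1499 + (0)·(-669) + 0·1227 + (-1)·(-215) = 215
  c_2 = 0·1499 + (-2)·(-669) + (-1)·(1227) + (-1)·(-215) = 326
  c_3 = 1·1499 + (0)·(-669) + (-1)·(1227) + (1)·(-215) = 57
  c_4 = 2·1499 + (1)·(-669) + (-1)·(1227) + (4)·(-215) = 242
p = 7; digits c_i = Σ_j d_{ij}·7^j, 0 ≤ d_{ij} < 7:
  c_1 = 215 = 5·7^0 + 2·7^1 + 4·7^2
  c_2 = 326 = 4·7^0 + 4·7^1 + 6·7^2
  c_3 = 57 = 1·7^0 + 1·7^1 + 1·7^2
  c_4 = 242 = 4·7^0 + 6·7^1 + 4·7^2
p-restricted factor λ_0 = (5, 4, 1, 4)
p-restricted factor λ_1 = (2, 4, 1, 6)
p-restricted factor λ_2 = (4, 6, 1, 4)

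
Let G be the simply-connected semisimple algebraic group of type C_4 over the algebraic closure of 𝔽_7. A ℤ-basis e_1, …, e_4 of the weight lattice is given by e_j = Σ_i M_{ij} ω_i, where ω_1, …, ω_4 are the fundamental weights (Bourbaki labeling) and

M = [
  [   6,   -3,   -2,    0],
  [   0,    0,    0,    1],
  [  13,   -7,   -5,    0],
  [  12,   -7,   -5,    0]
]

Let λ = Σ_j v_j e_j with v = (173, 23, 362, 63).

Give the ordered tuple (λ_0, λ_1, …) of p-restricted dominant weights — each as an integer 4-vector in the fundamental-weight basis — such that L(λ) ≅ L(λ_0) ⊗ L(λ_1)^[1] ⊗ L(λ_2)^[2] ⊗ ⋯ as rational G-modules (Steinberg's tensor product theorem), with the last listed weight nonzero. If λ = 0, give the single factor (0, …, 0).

ω-coordinates c = M·v, v = (173, 23, 362, 63):
  c_1 = (6)·(173) + (-3)·(23) + (-2)·(362) + (0)·(63) = 245
  c_2 = (0)·(173) + (0)·(23) + (0)·(362) + (1)·(63) = 63
  c_3 = (13)·(173) + (-7)·(23) + (-5)·(362) + (0)·(63) = 278
  c_4 = (12)·(173) + (-7)·(23) + (-5)·(362) + (0)·(63) = 105
Writing each c_i in base p = 7:
  c_1 = 245 = 0·7^0 + 0·7^1 + 5·7^2
  c_2 = 63 = 0·7^0 + 2·7^1 + 1·7^2
  c_3 = 278 = 5·7^0 + 4·7^1 + 5·7^2
  c_4 = 105 = 0·7^0 + 1·7^1 + 2·7^2
Factor λ_0 = (0, 0, 5, 0)
Factor λ_1 = (0, 2, 4, 1)
Factor λ_2 = (5, 1, 5, 2)

((0, 0, 5, 0), (0, 2, 4, 1), (5, 1, 5, 2))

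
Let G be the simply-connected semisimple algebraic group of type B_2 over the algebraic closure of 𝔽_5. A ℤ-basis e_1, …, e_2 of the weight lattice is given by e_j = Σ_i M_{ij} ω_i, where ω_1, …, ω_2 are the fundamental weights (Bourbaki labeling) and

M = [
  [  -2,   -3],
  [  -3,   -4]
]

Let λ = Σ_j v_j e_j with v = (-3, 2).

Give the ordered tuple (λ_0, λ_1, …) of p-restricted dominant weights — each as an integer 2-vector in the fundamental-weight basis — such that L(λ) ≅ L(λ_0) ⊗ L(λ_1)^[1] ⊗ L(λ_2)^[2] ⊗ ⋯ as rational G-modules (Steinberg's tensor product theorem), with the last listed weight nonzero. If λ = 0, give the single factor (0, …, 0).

((0, 1),)

ω-coordinates c = M·v, v = (-3, 2):
  c_1 = -2*-3 + -3*2 = 0
  c_2 = -3*-3 + -4*2 = 1
p = 5; digits c_i = Σ_j d_{ij}·5^j, 0 ≤ d_{ij} < 5:
  c_1 = 0
  c_2 = 1 = 1·5^0
p-restricted factor λ_0 = (0, 1)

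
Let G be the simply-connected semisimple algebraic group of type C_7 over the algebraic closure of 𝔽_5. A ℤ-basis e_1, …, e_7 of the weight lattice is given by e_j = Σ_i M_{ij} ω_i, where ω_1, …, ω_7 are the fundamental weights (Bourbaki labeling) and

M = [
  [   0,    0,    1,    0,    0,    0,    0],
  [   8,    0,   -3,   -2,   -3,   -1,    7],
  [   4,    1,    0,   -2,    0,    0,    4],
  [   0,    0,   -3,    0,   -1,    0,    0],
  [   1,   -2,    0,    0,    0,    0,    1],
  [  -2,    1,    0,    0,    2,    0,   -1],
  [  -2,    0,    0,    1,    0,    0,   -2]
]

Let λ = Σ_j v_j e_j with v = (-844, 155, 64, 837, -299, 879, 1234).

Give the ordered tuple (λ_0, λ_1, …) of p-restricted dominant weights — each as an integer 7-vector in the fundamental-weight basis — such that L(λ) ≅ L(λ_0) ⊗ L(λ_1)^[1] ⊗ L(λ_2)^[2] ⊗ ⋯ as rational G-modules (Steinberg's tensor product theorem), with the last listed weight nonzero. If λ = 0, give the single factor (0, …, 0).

((4, 3, 1, 2, 0, 1, 2), (2, 2, 3, 1, 1, 2, 1), (2, 1, 1, 4, 3, 0, 2))

Converting to the ω-basis (c_i = row i of M dotted with v = (-844, 155, 64, 837, -299, 879, 1234)):
  c_1 = (0)·(-844) + 0·155 + 1·64 + 0·837 + (0)·(-299) + 0·879 + 0·1234 = 64
  c_2 = (8)·(-844) + 0·155 + (-3)·(64) + (-2)·(837) + (-3)·(-299) + (-1)·(879) + 7·1234 = 38
  c_3 = (4)·(-844) + 1·155 + 0·64 + (-2)·(837) + (0)·(-299) + 0·879 + 4·1234 = 41
  c_4 = (0)·(-844) + 0·155 + (-3)·(64) + 0·837 + (-1)·(-299) + 0·879 + 0·1234 = 107
  c_5 = (1)·(-844) + (-2)·(155) + 0·64 + 0·837 + (0)·(-299) + 0·879 + 1·1234 = 80
  c_6 = (-2)·(-844) + 1·155 + 0·64 + 0·837 + (2)·(-299) + 0·879 + (-1)·(1234) = 11
  c_7 = (-2)·(-844) + 0·155 + 0·64 + 1·837 + (0)·(-299) + 0·879 + (-2)·(1234) = 57
Expand coordinatewise in base 5:
  c_1 = 64 = 4·5^0 + 2·5^1 + 2·5^2
  c_2 = 38 = 3·5^0 + 2·5^1 + 1·5^2
  c_3 = 41 = 1·5^0 + 3·5^1 + 1·5^2
  c_4 = 107 = 2·5^0 + 1·5^1 + 4·5^2
  c_5 = 80 = 0·5^0 + 1·5^1 + 3·5^2
  c_6 = 11 = 1·5^0 + 2·5^1
  c_7 = 57 = 2·5^0 + 1·5^1 + 2·5^2
p-restricted factor λ_0 = (4, 3, 1, 2, 0, 1, 2)
p-restricted factor λ_1 = (2, 2, 3, 1, 1, 2, 1)
p-restricted factor λ_2 = (2, 1, 1, 4, 3, 0, 2)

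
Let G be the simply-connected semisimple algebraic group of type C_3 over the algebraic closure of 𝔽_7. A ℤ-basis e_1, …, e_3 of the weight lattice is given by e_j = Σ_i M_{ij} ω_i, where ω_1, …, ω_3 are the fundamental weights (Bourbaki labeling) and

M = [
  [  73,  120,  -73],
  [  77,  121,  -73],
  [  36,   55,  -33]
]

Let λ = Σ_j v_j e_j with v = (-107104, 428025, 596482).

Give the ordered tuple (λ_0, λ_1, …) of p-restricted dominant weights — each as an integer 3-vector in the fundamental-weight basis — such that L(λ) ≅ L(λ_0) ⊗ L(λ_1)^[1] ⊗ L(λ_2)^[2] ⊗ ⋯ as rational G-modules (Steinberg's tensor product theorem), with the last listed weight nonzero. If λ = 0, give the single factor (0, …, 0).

((4, 5, 3), (6, 6, 1), (3, 2, 0), (3, 2, 5))

In the fundamental-weight basis, λ has coordinates c = M·v (v = (-107104, 428025, 596482)):
  c_1 = 73*-107104 + 120*428025 + -73*596482 = 1222
  c_2 = 77*-107104 + 121*428025 + -73*596482 = 831
  c_3 = 36*-107104 + 55*428025 + -33*596482 = 1725
Writing each c_i in base p = 7:
  c_1 = 1222 = 4·7^0 + 6·7^1 + 3·7^2 + 3·7^3
  c_2 = 831 = 5·7^0 + 6·7^1 + 2·7^2 + 2·7^3
  c_3 = 1725 = 3·7^0 + 1·7^1 + 0·7^2 + 5·7^3
λ_0 = (4, 5, 3)
λ_1 = (6, 6, 1)
λ_2 = (3, 2, 0)
λ_3 = (3, 2, 5)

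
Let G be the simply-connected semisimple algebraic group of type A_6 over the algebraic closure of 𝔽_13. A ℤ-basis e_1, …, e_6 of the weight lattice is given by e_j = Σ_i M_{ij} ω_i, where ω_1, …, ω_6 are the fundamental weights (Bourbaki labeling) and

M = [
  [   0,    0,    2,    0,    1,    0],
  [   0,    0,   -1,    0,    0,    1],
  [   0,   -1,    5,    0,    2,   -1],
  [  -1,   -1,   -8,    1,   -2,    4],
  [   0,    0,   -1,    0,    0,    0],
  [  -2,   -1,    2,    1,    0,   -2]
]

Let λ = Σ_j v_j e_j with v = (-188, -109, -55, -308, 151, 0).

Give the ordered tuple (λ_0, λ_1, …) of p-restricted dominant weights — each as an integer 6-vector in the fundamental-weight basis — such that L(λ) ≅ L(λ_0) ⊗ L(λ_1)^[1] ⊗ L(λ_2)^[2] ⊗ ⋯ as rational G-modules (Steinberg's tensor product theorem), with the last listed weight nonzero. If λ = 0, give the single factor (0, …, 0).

((2, 3, 6, 10, 3, 2), (3, 4, 10, 9, 4, 5))

ω-coordinates c = M·v, v = (-188, -109, -55, -308, 151, 0):
  c_1 = (0)·(-188) + (0)·(-109) + (2)·(-55) + (0)·(-308) + (1)·(151) + (0)·(0) = 41
  c_2 = (0)·(-188) + (0)·(-109) + (-1)·(-55) + (0)·(-308) + (0)·(151) + (1)·(0) = 55
  c_3 = (0)·(-188) + (-1)·(-109) + (5)·(-55) + (0)·(-308) + (2)·(151) + (-1)·(0) = 136
  c_4 = (-1)·(-188) + (-1)·(-109) + (-8)·(-55) + (1)·(-308) + (-2)·(151) + (4)·(0) = 127
  c_5 = (0)·(-188) + (0)·(-109) + (-1)·(-55) + (0)·(-308) + (0)·(151) + (0)·(0) = 55
  c_6 = (-2)·(-188) + (-1)·(-109) + (2)·(-55) + (1)·(-308) + (0)·(151) + (-2)·(0) = 67
Expand coordinatewise in base 13:
  c_1 = 41 = 2·13^0 + 3·13^1
  c_2 = 55 = 3·13^0 + 4·13^1
  c_3 = 136 = 6·13^0 + 10·13^1
  c_4 = 127 = 10·13^0 + 9·13^1
  c_5 = 55 = 3·13^0 + 4·13^1
  c_6 = 67 = 2·13^0 + 5·13^1
λ_0 = (2, 3, 6, 10, 3, 2)
λ_1 = (3, 4, 10, 9, 4, 5)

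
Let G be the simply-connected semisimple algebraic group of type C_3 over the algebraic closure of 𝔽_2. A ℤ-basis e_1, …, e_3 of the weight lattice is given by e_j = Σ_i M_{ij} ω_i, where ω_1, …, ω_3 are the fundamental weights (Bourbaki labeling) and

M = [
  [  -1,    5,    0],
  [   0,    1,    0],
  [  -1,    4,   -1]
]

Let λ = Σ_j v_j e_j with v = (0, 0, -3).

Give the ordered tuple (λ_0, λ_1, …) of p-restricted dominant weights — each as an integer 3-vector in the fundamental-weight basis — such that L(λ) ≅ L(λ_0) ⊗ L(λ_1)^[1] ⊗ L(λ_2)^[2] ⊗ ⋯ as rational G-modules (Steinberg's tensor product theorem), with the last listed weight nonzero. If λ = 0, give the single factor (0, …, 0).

ω-coordinates c = M·v, v = (0, 0, -3):
  c_1 = (-1)·(0) + 5·0 + (0)·(-3) = 0
  c_2 = 0·0 + 1·0 + (0)·(-3) = 0
  c_3 = (-1)·(0) + 4·0 + (-1)·(-3) = 3
Expand coordinatewise in base 2:
  c_1 = 0
  c_2 = 0
  c_3 = 3 = 1·2^0 + 1·2^1
p-restricted factor λ_0 = (0, 0, 1)
p-restricted factor λ_1 = (0, 0, 1)

((0, 0, 1), (0, 0, 1))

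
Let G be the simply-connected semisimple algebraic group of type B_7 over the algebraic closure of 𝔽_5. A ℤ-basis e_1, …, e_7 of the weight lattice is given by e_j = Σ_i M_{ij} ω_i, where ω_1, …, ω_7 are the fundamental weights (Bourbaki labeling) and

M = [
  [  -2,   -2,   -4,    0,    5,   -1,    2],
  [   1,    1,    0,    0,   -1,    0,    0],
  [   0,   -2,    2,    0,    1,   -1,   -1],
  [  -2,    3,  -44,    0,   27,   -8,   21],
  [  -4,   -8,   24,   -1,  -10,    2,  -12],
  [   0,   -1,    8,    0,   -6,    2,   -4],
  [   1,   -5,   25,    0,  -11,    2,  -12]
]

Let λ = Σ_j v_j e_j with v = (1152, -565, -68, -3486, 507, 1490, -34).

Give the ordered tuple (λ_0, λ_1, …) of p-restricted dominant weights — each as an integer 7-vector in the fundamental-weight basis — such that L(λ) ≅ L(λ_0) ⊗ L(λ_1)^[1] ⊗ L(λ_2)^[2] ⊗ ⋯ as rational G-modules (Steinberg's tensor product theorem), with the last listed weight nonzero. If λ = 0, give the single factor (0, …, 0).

Change of basis e → ω: c = M·v where v = (1152, -565, -68, -3486, 507, 1490, -34):
  c_1 = (-2)·(1152) + (-2)·(-565) + (-4)·(-68) + (0)·(-3486) + 5·507 + (-1)·(1490) + (2)·(-34) = 75
  c_2 = 1·1152 + (1)·(-565) + (0)·(-68) + (0)·(-3486) + (-1)·(507) + 0·1490 + (0)·(-34) = 80
  c_3 = 0·1152 + (-2)·(-565) + (2)·(-68) + (0)·(-3486) + 1·507 + (-1)·(1490) + (-1)·(-34) = 45
  c_4 = (-2)·(1152) + (3)·(-565) + (-44)·(-68) + (0)·(-3486) + 27·507 + (-8)·(1490) + (21)·(-34) = 48
  c_5 = (-4)·(1152) + (-8)·(-565) + (24)·(-68) + (-1)·(-3486) + (-10)·(507) + 2·1490 + (-12)·(-34) = 84
  c_6 = 0·1152 + (-1)·(-565) + (8)·(-68) + (0)·(-3486) + (-6)·(507) + 2·1490 + (-4)·(-34) = 95
  c_7 = 1·1152 + (-5)·(-565) + (25)·(-68) + (0)·(-3486) + (-11)·(507) + 2·1490 + (-12)·(-34) = 88
Expand coordinatewise in base 5:
  c_1 = 75 = 0·5^0 + 0·5^1 + 3·5^2
  c_2 = 80 = 0·5^0 + 1·5^1 + 3·5^2
  c_3 = 45 = 0·5^0 + 4·5^1 + 1·5^2
  c_4 = 48 = 3·5^0 + 4·5^1 + 1·5^2
  c_5 = 84 = 4·5^0 + 1·5^1 + 3·5^2
  c_6 = 95 = 0·5^0 + 4·5^1 + 3·5^2
  c_7 = 88 = 3·5^0 + 2·5^1 + 3·5^2
Factor λ_0 = (0, 0, 0, 3, 4, 0, 3)
Factor λ_1 = (0, 1, 4, 4, 1, 4, 2)
Factor λ_2 = (3, 3, 1, 1, 3, 3, 3)

((0, 0, 0, 3, 4, 0, 3), (0, 1, 4, 4, 1, 4, 2), (3, 3, 1, 1, 3, 3, 3))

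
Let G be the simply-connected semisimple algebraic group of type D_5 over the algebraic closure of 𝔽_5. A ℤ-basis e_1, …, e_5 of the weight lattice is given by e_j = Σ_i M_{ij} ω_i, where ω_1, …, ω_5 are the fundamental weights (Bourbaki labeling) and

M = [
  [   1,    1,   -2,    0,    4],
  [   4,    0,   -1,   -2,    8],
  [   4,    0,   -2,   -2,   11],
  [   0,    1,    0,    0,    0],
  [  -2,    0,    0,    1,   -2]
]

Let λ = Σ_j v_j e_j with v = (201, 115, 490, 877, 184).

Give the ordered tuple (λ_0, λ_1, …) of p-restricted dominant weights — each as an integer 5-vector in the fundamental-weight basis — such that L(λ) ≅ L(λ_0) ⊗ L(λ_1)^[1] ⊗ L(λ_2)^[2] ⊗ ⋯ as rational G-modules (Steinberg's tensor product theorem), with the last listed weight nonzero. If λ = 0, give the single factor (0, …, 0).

((2, 2, 4, 0, 2), (4, 1, 3, 3, 1), (2, 1, 3, 4, 4))

Change of basis e → ω: c = M·v where v = (201, 115, 490, 877, 184):
  c_1 = 1*201 + 1*115 + -2*490 + 0*877 + 4*184 = 72
  c_2 = 4*201 + 0*115 + -1*490 + -2*877 + 8*184 = 32
  c_3 = 4*201 + 0*115 + -2*490 + -2*877 + 11*184 = 94
  c_4 = 0*201 + 1*115 + 0*490 + 0*877 + 0*184 = 115
  c_5 = -2*201 + 0*115 + 0*490 + 1*877 + -2*184 = 107
Base-5 expansion of each c_i:
  c_1 = 72 = 2·5^0 + 4·5^1 + 2·5^2
  c_2 = 32 = 2·5^0 + 1·5^1 + 1·5^2
  c_3 = 94 = 4·5^0 + 3·5^1 + 3·5^2
  c_4 = 115 = 0·5^0 + 3·5^1 + 4·5^2
  c_5 = 107 = 2·5^0 + 1·5^1 + 4·5^2
λ_0 = (2, 2, 4, 0, 2)
λ_1 = (4, 1, 3, 3, 1)
λ_2 = (2, 1, 3, 4, 4)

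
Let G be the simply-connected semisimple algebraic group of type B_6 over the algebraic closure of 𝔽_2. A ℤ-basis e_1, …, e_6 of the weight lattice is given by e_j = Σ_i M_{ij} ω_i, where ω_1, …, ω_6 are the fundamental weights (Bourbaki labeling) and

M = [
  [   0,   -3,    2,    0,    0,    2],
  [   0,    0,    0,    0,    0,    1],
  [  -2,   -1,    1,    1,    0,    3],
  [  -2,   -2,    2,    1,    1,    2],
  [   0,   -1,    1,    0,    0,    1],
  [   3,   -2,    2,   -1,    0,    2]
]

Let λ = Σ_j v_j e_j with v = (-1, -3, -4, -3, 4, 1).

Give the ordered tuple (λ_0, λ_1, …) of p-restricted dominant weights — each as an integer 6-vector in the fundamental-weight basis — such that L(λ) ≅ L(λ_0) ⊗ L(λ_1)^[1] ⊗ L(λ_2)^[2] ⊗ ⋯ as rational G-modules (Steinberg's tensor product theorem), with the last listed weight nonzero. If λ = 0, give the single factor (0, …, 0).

((1, 1, 1, 1, 0, 0), (1, 0, 0, 1, 0, 0))

ω-coordinates c = M·v, v = (-1, -3, -4, -3, 4, 1):
  c_1 = (0)·(-1) + (-3)·(-3) + (2)·(-4) + (0)·(-3) + 0·4 + 2·1 = 3
  c_2 = (0)·(-1) + (0)·(-3) + (0)·(-4) + (0)·(-3) + 0·4 + 1·1 = 1
  c_3 = (-2)·(-1) + (-1)·(-3) + (1)·(-4) + (1)·(-3) + 0·4 + 3·1 = 1
  c_4 = (-2)·(-1) + (-2)·(-3) + (2)·(-4) + (1)·(-3) + 1·4 + 2·1 = 3
  c_5 = (0)·(-1) + (-1)·(-3) + (1)·(-4) + (0)·(-3) + 0·4 + 1·1 = 0
  c_6 = (3)·(-1) + (-2)·(-3) + (2)·(-4) + (-1)·(-3) + 0·4 + 2·1 = 0
p = 2; digits c_i = Σ_j d_{ij}·2^j, 0 ≤ d_{ij} < 2:
  c_1 = 3 = 1·2^0 + 1·2^1
  c_2 = 1 = 1·2^0
  c_3 = 1 = 1·2^0
  c_4 = 3 = 1·2^0 + 1·2^1
  c_5 = 0
  c_6 = 0
λ_0 = (1, 1, 1, 1, 0, 0)
λ_1 = (1, 0, 0, 1, 0, 0)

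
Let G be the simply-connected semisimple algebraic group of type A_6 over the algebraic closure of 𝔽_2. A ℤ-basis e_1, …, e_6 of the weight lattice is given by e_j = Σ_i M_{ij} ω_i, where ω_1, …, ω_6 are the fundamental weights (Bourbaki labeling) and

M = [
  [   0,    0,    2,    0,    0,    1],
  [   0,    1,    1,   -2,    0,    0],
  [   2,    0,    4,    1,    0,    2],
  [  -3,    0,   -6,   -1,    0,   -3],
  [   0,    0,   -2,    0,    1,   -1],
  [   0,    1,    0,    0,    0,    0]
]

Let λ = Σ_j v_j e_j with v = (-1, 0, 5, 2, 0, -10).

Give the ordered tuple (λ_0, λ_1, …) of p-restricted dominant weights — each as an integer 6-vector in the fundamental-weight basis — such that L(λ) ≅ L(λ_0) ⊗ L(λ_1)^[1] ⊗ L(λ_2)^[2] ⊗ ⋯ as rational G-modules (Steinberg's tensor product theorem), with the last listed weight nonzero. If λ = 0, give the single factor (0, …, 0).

((0, 1, 0, 1, 0, 0),)

Converting to the ω-basis (c_i = row i of M dotted with v = (-1, 0, 5, 2, 0, -10)):
  c_1 = (0)·(-1) + 0·0 + 2·5 + 0·2 + 0·0 + (1)·(-10) = 0
  c_2 = (0)·(-1) + 1·0 + 1·5 + (-2)·(2) + 0·0 + (0)·(-10) = 1
  c_3 = (2)·(-1) + 0·0 + 4·5 + 1·2 + 0·0 + (2)·(-10) = 0
  c_4 = (-3)·(-1) + 0·0 + (-6)·(5) + (-1)·(2) + 0·0 + (-3)·(-10) = 1
  c_5 = (0)·(-1) + 0·0 + (-2)·(5) + 0·2 + 1·0 + (-1)·(-10) = 0
  c_6 = (0)·(-1) + 1·0 + 0·5 + 0·2 + 0·0 + (0)·(-10) = 0
p = 2; digits c_i = Σ_j d_{ij}·2^j, 0 ≤ d_{ij} < 2:
  c_1 = 0
  c_2 = 1 = 1·2^0
  c_3 = 0
  c_4 = 1 = 1·2^0
  c_5 = 0
  c_6 = 0
λ_0 = (0, 1, 0, 1, 0, 0)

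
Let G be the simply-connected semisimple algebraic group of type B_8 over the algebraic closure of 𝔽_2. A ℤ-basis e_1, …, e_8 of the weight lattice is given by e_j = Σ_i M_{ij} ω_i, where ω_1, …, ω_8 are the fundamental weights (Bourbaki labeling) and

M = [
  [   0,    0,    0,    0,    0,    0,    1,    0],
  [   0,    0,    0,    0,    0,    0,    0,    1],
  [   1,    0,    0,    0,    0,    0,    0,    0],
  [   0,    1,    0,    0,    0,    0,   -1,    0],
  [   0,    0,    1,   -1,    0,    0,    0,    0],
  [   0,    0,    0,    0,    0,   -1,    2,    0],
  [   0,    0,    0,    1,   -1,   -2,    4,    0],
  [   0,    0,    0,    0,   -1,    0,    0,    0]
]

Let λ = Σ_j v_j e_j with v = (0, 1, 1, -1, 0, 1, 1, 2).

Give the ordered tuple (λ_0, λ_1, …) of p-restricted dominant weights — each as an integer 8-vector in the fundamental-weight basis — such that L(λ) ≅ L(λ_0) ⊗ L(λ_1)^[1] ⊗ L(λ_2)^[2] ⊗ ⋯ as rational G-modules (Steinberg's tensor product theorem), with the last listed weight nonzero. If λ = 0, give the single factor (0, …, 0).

ω-coordinates c = M·v, v = (0, 1, 1, -1, 0, 1, 1, 2):
  c_1 = 0·0 + 0·1 + 0·1 + (0)·(-1) + 0·0 + 0·1 + 1·1 + 0·2 = 1
  c_2 = 0·0 + 0·1 + 0·1 + (0)·(-1) + 0·0 + 0·1 + 0·1 + 1·2 = 2
  c_3 = 1·0 + 0·1 + 0·1 + (0)·(-1) + 0·0 + 0·1 + 0·1 + 0·2 = 0
  c_4 = 0·0 + 1·1 + 0·1 + (0)·(-1) + 0·0 + 0·1 + (-1)·(1) + 0·2 = 0
  c_5 = 0·0 + 0·1 + 1·1 + (-1)·(-1) + 0·0 + 0·1 + 0·1 + 0·2 = 2
  c_6 = 0·0 + 0·1 + 0·1 + (0)·(-1) + 0·0 + (-1)·(1) + 2·1 + 0·2 = 1
  c_7 = 0·0 + 0·1 + 0·1 + (1)·(-1) + (-1)·(0) + (-2)·(1) + 4·1 + 0·2 = 1
  c_8 = 0·0 + 0·1 + 0·1 + (0)·(-1) + (-1)·(0) + 0·1 + 0·1 + 0·2 = 0
Base-2 expansion of each c_i:
  c_1 = 1 = 1·2^0
  c_2 = 2 = 0·2^0 + 1·2^1
  c_3 = 0
  c_4 = 0
  c_5 = 2 = 0·2^0 + 1·2^1
  c_6 = 1 = 1·2^0
  c_7 = 1 = 1·2^0
  c_8 = 0
Factor λ_0 = (1, 0, 0, 0, 0, 1, 1, 0)
Factor λ_1 = (0, 1, 0, 0, 1, 0, 0, 0)

((1, 0, 0, 0, 0, 1, 1, 0), (0, 1, 0, 0, 1, 0, 0, 0))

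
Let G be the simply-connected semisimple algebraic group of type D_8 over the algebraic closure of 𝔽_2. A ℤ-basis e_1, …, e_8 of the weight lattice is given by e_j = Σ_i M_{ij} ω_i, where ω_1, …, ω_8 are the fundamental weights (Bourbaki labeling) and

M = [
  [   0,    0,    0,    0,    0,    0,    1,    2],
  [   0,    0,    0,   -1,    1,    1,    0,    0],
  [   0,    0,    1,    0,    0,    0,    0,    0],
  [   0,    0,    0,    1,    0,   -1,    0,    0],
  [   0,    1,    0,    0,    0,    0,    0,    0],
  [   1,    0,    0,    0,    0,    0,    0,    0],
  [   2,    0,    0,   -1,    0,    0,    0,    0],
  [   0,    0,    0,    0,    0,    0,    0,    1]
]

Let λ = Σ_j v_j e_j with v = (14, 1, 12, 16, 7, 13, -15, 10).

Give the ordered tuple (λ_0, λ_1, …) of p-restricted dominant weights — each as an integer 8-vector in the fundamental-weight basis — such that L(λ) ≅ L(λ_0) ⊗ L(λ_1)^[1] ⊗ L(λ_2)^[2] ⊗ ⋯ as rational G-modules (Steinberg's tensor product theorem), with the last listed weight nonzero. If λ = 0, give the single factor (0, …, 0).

ω-coordinates c = M·v, v = (14, 1, 12, 16, 7, 13, -15, 10):
  c_1 = (0)·(14) + (0)·(1) + (0)·(12) + (0)·(16) + (0)·(7) + (0)·(13) + (1)·(-15) + (2)·(10) = 5
  c_2 = (0)·(14) + (0)·(1) + (0)·(12) + (-1)·(16) + (1)·(7) + (1)·(13) + (0)·(-15) + (0)·(10) = 4
  c_3 = (0)·(14) + (0)·(1) + (1)·(12) + (0)·(16) + (0)·(7) + (0)·(13) + (0)·(-15) + (0)·(10) = 12
  c_4 = (0)·(14) + (0)·(1) + (0)·(12) + (1)·(16) + (0)·(7) + (-1)·(13) + (0)·(-15) + (0)·(10) = 3
  c_5 = (0)·(14) + (1)·(1) + (0)·(12) + (0)·(16) + (0)·(7) + (0)·(13) + (0)·(-15) + (0)·(10) = 1
  c_6 = (1)·(14) + (0)·(1) + (0)·(12) + (0)·(16) + (0)·(7) + (0)·(13) + (0)·(-15) + (0)·(10) = 14
  c_7 = (2)·(14) + (0)·(1) + (0)·(12) + (-1)·(16) + (0)·(7) + (0)·(13) + (0)·(-15) + (0)·(10) = 12
  c_8 = (0)·(14) + (0)·(1) + (0)·(12) + (0)·(16) + (0)·(7) + (0)·(13) + (0)·(-15) + (1)·(10) = 10
p = 2; digits c_i = Σ_j d_{ij}·2^j, 0 ≤ d_{ij} < 2:
  c_1 = 5 = 1·2^0 + 0·2^1 + 1·2^2
  c_2 = 4 = 0·2^0 + 0·2^1 + 1·2^2
  c_3 = 12 = 0·2^0 + 0·2^1 + 1·2^2 + 1·2^3
  c_4 = 3 = 1·2^0 + 1·2^1
  c_5 = 1 = 1·2^0
  c_6 = 14 = 0·2^0 + 1·2^1 + 1·2^2 + 1·2^3
  c_7 = 12 = 0·2^0 + 0·2^1 + 1·2^2 + 1·2^3
  c_8 = 10 = 0·2^0 + 1·2^1 + 0·2^2 + 1·2^3
λ_0 = (1, 0, 0, 1, 1, 0, 0, 0)
λ_1 = (0, 0, 0, 1, 0, 1, 0, 1)
λ_2 = (1, 1, 1, 0, 0, 1, 1, 0)
λ_3 = (0, 0, 1, 0, 0, 1, 1, 1)

((1, 0, 0, 1, 1, 0, 0, 0), (0, 0, 0, 1, 0, 1, 0, 1), (1, 1, 1, 0, 0, 1, 1, 0), (0, 0, 1, 0, 0, 1, 1, 1))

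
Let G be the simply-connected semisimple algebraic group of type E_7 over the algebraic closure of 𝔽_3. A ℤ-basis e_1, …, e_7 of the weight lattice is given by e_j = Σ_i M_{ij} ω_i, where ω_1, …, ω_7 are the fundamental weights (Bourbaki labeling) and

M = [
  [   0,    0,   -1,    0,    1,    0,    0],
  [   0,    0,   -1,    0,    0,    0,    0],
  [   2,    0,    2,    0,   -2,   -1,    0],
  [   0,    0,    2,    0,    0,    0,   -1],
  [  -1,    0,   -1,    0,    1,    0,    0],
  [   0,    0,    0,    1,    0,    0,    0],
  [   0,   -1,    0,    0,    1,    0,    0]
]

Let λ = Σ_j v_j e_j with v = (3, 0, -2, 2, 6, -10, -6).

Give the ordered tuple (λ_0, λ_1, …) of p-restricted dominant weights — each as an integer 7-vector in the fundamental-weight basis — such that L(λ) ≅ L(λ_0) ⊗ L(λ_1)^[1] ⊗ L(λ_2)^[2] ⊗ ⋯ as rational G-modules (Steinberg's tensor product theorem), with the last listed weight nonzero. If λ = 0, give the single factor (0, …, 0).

((2, 2, 0, 2, 2, 2, 0), (2, 0, 0, 0, 1, 0, 2))

In the fundamental-weight basis, λ has coordinates c = M·v (v = (3, 0, -2, 2, 6, -10, -6)):
  c_1 = (0)·(3) + (0)·(0) + (-1)·(-2) + (0)·(2) + (1)·(6) + (0)·(-10) + (0)·(-6) = 8
  c_2 = (0)·(3) + (0)·(0) + (-1)·(-2) + (0)·(2) + (0)·(6) + (0)·(-10) + (0)·(-6) = 2
  c_3 = (2)·(3) + (0)·(0) + (2)·(-2) + (0)·(2) + (-2)·(6) + (-1)·(-10) + (0)·(-6) = 0
  c_4 = (0)·(3) + (0)·(0) + (2)·(-2) + (0)·(2) + (0)·(6) + (0)·(-10) + (-1)·(-6) = 2
  c_5 = (-1)·(3) + (0)·(0) + (-1)·(-2) + (0)·(2) + (1)·(6) + (0)·(-10) + (0)·(-6) = 5
  c_6 = (0)·(3) + (0)·(0) + (0)·(-2) + (1)·(2) + (0)·(6) + (0)·(-10) + (0)·(-6) = 2
  c_7 = (0)·(3) + (-1)·(0) + (0)·(-2) + (0)·(2) + (1)·(6) + (0)·(-10) + (0)·(-6) = 6
Base-3 expansion of each c_i:
  c_1 = 8 = 2·3^0 + 2·3^1
  c_2 = 2 = 2·3^0
  c_3 = 0
  c_4 = 2 = 2·3^0
  c_5 = 5 = 2·3^0 + 1·3^1
  c_6 = 2 = 2·3^0
  c_7 = 6 = 0·3^0 + 2·3^1
Factor λ_0 = (2, 2, 0, 2, 2, 2, 0)
Factor λ_1 = (2, 0, 0, 0, 1, 0, 2)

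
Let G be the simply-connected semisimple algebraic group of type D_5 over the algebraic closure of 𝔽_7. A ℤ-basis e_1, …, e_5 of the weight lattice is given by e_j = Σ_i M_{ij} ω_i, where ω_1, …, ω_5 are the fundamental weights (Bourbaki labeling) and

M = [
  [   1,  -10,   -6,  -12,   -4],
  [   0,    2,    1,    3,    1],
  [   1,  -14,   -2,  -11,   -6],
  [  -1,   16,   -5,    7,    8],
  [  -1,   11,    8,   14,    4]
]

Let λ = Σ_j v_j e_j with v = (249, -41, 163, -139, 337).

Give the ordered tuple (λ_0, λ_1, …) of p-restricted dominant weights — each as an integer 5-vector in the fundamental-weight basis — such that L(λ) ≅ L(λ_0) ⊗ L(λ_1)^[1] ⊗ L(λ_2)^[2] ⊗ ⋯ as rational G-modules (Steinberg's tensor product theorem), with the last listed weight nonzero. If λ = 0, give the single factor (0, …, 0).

Compute c_i = Σ_j M_{ij} v_j with v = (249, -41, 163, -139, 337):
  c_1 = (1)·(249) + (-10)·(-41) + (-6)·(163) + (-12)·(-139) + (-4)·(337) = 1
  c_2 = (0)·(249) + (2)·(-41) + (1)·(163) + (3)·(-139) + (1)·(337) = 1
  c_3 = (1)·(249) + (-14)·(-41) + (-2)·(163) + (-11)·(-139) + (-6)·(337) = 4
  c_4 = (-1)·(249) + (16)·(-41) + (-5)·(163) + (7)·(-139) + (8)·(337) = 3
  c_5 = (-1)·(249) + (11)·(-41) + (8)·(163) + (14)·(-139) + (4)·(337) = 6
Expand coordinatewise in base 7:
  c_1 = 1 = 1·7^0
  c_2 = 1 = 1·7^0
  c_3 = 4 = 4·7^0
  c_4 = 3 = 3·7^0
  c_5 = 6 = 6·7^0
p-restricted factor λ_0 = (1, 1, 4, 3, 6)

((1, 1, 4, 3, 6),)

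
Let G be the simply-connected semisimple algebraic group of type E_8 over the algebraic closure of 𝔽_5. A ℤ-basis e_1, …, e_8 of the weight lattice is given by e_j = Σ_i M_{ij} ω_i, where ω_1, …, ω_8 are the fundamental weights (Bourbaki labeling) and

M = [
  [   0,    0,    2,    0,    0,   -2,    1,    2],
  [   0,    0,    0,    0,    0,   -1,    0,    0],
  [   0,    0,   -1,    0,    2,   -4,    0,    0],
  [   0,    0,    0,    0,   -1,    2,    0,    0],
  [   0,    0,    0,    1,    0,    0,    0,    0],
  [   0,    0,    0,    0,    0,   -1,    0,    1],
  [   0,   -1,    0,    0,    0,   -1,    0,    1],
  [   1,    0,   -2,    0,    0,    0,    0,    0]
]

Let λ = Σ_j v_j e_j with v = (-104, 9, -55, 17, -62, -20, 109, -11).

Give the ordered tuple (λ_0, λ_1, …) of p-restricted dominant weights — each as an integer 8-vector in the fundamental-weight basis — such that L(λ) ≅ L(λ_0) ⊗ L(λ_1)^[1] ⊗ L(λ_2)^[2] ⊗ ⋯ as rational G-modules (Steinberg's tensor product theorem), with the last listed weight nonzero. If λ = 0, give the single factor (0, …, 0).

In the fundamental-weight basis, λ has coordinates c = M·v (v = (-104, 9, -55, 17, -62, -20, 109, -11)):
  c_1 = (0)·(-104) + 0·9 + (2)·(-55) + 0·17 + (0)·(-62) + (-2)·(-20) + 1·109 + (2)·(-11) = 17
  c_2 = (0)·(-104) + 0·9 + (0)·(-55) + 0·17 + (0)·(-62) + (-1)·(-20) + 0·109 + (0)·(-11) = 20
  c_3 = (0)·(-104) + 0·9 + (-1)·(-55) + 0·17 + (2)·(-62) + (-4)·(-20) + 0·109 + (0)·(-11) = 11
  c_4 = (0)·(-104) + 0·9 + (0)·(-55) + 0·17 + (-1)·(-62) + (2)·(-20) + 0·109 + (0)·(-11) = 22
  c_5 = (0)·(-104) + 0·9 + (0)·(-55) + 1·17 + (0)·(-62) + (0)·(-20) + 0·109 + (0)·(-11) = 17
  c_6 = (0)·(-104) + 0·9 + (0)·(-55) + 0·17 + (0)·(-62) + (-1)·(-20) + 0·109 + (1)·(-11) = 9
  c_7 = (0)·(-104) + (-1)·(9) + (0)·(-55) + 0·17 + (0)·(-62) + (-1)·(-20) + 0·109 + (1)·(-11) = 0
  c_8 = (1)·(-104) + 0·9 + (-2)·(-55) + 0·17 + (0)·(-62) + (0)·(-20) + 0·109 + (0)·(-11) = 6
p = 5; digits c_i = Σ_j d_{ij}·5^j, 0 ≤ d_{ij} < 5:
  c_1 = 17 = 2·5^0 + 3·5^1
  c_2 = 20 = 0·5^0 + 4·5^1
  c_3 = 11 = 1·5^0 + 2·5^1
  c_4 = 22 = 2·5^0 + 4·5^1
  c_5 = 17 = 2·5^0 + 3·5^1
  c_6 = 9 = 4·5^0 + 1·5^1
  c_7 = 0
  c_8 = 6 = 1·5^0 + 1·5^1
p-restricted factor λ_0 = (2, 0, 1, 2, 2, 4, 0, 1)
p-restricted factor λ_1 = (3, 4, 2, 4, 3, 1, 0, 1)

((2, 0, 1, 2, 2, 4, 0, 1), (3, 4, 2, 4, 3, 1, 0, 1))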